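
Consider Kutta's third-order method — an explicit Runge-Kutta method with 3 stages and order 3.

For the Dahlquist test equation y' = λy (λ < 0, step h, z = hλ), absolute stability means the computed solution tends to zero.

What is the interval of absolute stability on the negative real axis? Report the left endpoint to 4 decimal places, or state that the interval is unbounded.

Set f=λy, z=hλ:
  order 3, 3-stage ⇒ R(z)=1+z+z^2/2+z^3/6
  (e.g. R(-0.4)=0.66933, |R|=0.66933)

Need |R(x)|<1, x<0.
x=-0.4: |R|=0.6693
|R(-2.78)|=1.4966 |R(-2.26)|=0.6301 |R(-1.8)|=0.1520
Bisect:
  x_lo=-3.3323 |R|=2.9474  x_hi=-0.3891 |R|=0.6768
  mid=-1.86071 |R|=0.20329 →hi
  mid=-2.59653 |R|=1.14316 →lo
  mid=-2.22862 |R|=0.59007 →hi
  mid=-2.41257 |R|=0.84272 →hi
  mid=-2.50455 |R|=0.98658 →hi
  mid=-2.55054 |R|=1.06323 →lo
  mid=-2.52754 |R|=1.02450 →lo
  mid=-2.51605 |R|=1.00544 →lo
  ...
  [-2.51281,-2.51263] ⇒ x*=-2.5127
So |R|<1 on (-2.5127, 0).

(-2.5127, 0).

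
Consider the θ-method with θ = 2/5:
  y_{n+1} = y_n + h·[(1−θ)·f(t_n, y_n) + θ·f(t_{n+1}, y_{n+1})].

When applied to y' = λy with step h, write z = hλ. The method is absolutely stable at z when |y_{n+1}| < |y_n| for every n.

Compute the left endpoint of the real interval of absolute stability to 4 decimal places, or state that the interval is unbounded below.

On y'=λy, z=hλ:
  y_{n+1} = y_n + z·[3/5·y_n + 2/5·y_{n+1}] ⇒ (1 − 2/5z)y_{n+1} = (1 + 3/5z)y_n
  R(z) = (1 + 3/5z)/(1 − 2/5z).

Solve |R(x)|<1 on ℝ⁻.
x=-1.42: |R|=0.0944
R=−1: 1+3/5x = −1+2/5x ⇒ -1/5x=2 ⇒ x=2/(-1/5)=-10.0000
Confirm numerically:
  x=-9.249: |R|=0.96804 <1
  x=-5.768: |R|=0.74407 <1
  x=-4.028: |R|=0.54259 <1
  x=-10.539: |R|=1.02067 >1
  x=-10.197: |R|=1.00776 >1
  x=-10.039: |R|=1.00156 >1
Stable set (-10.0000, 0).

left endpoint -10.0000.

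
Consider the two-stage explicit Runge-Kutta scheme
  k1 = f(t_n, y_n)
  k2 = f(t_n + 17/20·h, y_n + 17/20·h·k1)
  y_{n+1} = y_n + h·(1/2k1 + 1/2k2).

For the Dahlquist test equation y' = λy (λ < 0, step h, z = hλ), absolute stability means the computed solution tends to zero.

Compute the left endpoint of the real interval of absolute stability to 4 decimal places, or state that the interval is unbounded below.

z* = -2.3529.

Test eqn y'=λy, z=hλ:
  k1=λy_n ⇒ h·k1=z·y_n;  k2=λ(1+17/20z)y_n ⇒ h·k2=z(1+17/20z)y_n
  y_{n+1}/y_n = 1 + 1/2z + 1/2z(1+17/20z) = 1 + z + 17/40z²
  so R(z) = 1 + z + 17/40z².

Need |R(x)|<1, x<0.
x=-1.47: |R|=0.4484
R=1: x+17/40x²=0 ⇒ x=−40/17=-2.3529; min R=1−1/(4·17/40)=0.4118>−1
Confirm numerically:
  x=-2.245: |R|=0.89701 <1
  x=-1.831: |R|=0.59384 <1
  x=-1.549: |R|=0.47075 <1
  x=-2.695: |R|=1.39179 >1
  x=-2.438: |R|=1.08813 >1
Stable set (-2.3529, 0).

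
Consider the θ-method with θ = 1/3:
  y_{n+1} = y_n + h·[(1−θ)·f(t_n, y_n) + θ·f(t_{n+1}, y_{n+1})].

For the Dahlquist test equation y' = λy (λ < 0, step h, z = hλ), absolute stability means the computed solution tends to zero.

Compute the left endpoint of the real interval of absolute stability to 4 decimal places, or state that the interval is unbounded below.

left endpoint -6.0000.

Set f=λy, z=hλ:
  y_{n+1} = y_n + z·[2/3·y_n + 1/3·y_{n+1}] ⇒ (1 − 1/3z)y_{n+1} = (1 + 2/3z)y_n
  Hence R(z) = (1 + 2/3z)/(1 − 1/3z).

Need |R(x)|<1, x<0.
x=-0.32: |R|=0.7108
R=−1: 1+2/3x = −1+1/3x ⇒ -1/3x=2 ⇒ x=2/(-1/3)=-6.0000
Confirm numerically:
  x=-4.956: |R|=0.86878 <1
  x=-4.405: |R|=0.78460 <1
  x=-3.357: |R|=0.58424 <1
  x=-3.148: |R|=0.53611 <1
  x=-6.303: |R|=1.03257 >1
  x=-6.080: |R|=1.00881 >1
Stable set (-6.0000, 0).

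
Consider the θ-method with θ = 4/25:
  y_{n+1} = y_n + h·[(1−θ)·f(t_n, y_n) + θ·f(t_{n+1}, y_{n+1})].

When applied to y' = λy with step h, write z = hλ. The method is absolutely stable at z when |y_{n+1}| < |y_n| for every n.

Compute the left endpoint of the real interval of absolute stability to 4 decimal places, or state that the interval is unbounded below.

On y'=λy, z=hλ:
  y_{n+1} = y_n + z·[21/25·y_n + 4/25·y_{n+1}] ⇒ (1 − 4/25z)y_{n+1} = (1 + 21/25z)y_n
  so R(z) = (1 + 21/25z)/(1 − 4/25z).

Boundary: |R(x)|=1, x<0.
x=-0.35: |R|=0.6686
R=−1: 1+21/25x = −1+4/25x ⇒ -17/25x=2 ⇒ x=2/(-17/25)=-2.9412
Confirm numerically:
  x=-2.452: |R|=0.76109 <1
  x=-1.721: |R|=0.34942 <1
  x=-1.569: |R|=0.25416 <1
  x=-1.363: |R|=0.11897 <1
  x=-3.404: |R|=1.20375 >1
  x=-3.382: |R|=1.19451 >1
  x=-3.010: |R|=1.03159 >1
Interval (-2.9412, 0).

z* = -2.9412.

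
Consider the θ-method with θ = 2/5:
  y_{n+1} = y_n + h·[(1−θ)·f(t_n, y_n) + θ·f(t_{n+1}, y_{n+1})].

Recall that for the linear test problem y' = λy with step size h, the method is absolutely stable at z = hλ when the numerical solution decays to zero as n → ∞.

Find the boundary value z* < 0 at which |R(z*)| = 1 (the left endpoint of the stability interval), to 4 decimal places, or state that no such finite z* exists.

z* = -10.0000.

On y'=λy, z=hλ:
  y_{n+1} = y_n + z·[3/5·y_n + 2/5·y_{n+1}] ⇒ (1 − 2/5z)y_{n+1} = (1 + 3/5z)y_n
  ⇒ R(z) = (1 + 3/5z)/(1 − 2/5z).

Need |R(x)|<1, x<0.
x=-1.43: |R|=0.0903
R=−1: 1+3/5x = −1+2/5x ⇒ -1/5x=2 ⇒ x=2/(-1/5)=-10.0000
Confirm numerically:
  x=-9.788: |R|=0.99137 <1
  x=-6.243: |R|=0.78514 <1
  x=-4.730: |R|=0.63555 <1
  x=-10.235: |R|=1.00923 >1
  x=-10.230: |R|=1.00903 >1
  x=-10.189: |R|=1.00745 >1
So |R|<1 on (-10.0000, 0).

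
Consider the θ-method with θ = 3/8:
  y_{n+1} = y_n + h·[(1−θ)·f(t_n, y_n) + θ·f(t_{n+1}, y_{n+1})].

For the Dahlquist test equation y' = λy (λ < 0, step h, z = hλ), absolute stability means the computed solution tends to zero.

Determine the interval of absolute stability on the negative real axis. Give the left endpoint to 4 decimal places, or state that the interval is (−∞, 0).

On y'=λy, z=hλ:
  y_{n+1} = y_n + z·[5/8·y_n + 3/8·y_{n+1}] ⇒ (1 − 3/8z)y_{n+1} = (1 + 5/8z)y_n
  Hence R(z) = (1 + 5/8z)/(1 − 3/8z).

Boundary: |R(x)|=1, x<0.
x=-0.84: |R|=0.3612
R=−1: 1+5/8x = −1+3/8x ⇒ -1/4x=2 ⇒ x=2/(-1/4)=-8.0000
Confirm numerically:
  x=-7.512: |R|=0.96804 <1
  x=-4.206: |R|=0.63197 <1
  x=-3.380: |R|=0.49063 <1
  x=-8.588: |R|=1.03483 >1
  x=-8.202: |R|=1.01239 >1
Interval (-8.0000, 0).

(-8.0000, 0).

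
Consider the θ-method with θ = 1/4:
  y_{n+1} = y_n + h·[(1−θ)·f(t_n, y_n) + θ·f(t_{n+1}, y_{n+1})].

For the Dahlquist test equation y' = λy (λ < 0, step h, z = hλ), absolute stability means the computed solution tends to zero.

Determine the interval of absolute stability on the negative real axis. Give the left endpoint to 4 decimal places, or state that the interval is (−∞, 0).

(-4.0000, 0).

Test eqn y'=λy, z=hλ:
  y_{n+1} = y_n + z·[3/4·y_n + 1/4·y_{n+1}] ⇒ (1 − 1/4z)y_{n+1} = (1 + 3/4z)y_n
  R(z) = (1 + 3/4z)/(1 − 1/4z).

Need |R(x)|<1, x<0.
x=-1.16: |R|=0.1008
R=−1: 1+3/4x = −1+1/4x ⇒ -1/2x=2 ⇒ x=2/(-1/2)=-4.0000
Confirm numerically:
  x=-3.706: |R|=0.92370 <1
  x=-3.245: |R|=0.79158 <1
  x=-3.026: |R|=0.72274 <1
  x=-2.810: |R|=0.65051 <1
  x=-4.259: |R|=1.06272 >1
  x=-4.136: |R|=1.03343 >1
So |R|<1 on (-4.0000, 0).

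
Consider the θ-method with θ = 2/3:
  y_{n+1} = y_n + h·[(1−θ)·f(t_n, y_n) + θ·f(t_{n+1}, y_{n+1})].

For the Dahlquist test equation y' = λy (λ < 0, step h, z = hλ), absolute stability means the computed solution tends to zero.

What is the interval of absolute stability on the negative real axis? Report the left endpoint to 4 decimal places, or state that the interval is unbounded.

Set f=λy, z=hλ:
  y_{n+1} = y_n + z·[1/3·y_n + 2/3·y_{n+1}] ⇒ (1 − 2/3z)y_{n+1} = (1 + 1/3z)y_n
  so R(z) = (1 + 1/3z)/(1 − 2/3z).

Need |R(x)|<1, x<0.
x=-1.72: |R|=0.1988
x=-2: |R|=0.1429
x=-10: |R|=0.3043
x=-100: |R|=0.4778
θ=2/3≥1/2 ⇒ |1+1/3x|<|1−2/3x| ∀x<0 ⇒ interval (−∞,0).

(−∞, 0) — no finite endpoint.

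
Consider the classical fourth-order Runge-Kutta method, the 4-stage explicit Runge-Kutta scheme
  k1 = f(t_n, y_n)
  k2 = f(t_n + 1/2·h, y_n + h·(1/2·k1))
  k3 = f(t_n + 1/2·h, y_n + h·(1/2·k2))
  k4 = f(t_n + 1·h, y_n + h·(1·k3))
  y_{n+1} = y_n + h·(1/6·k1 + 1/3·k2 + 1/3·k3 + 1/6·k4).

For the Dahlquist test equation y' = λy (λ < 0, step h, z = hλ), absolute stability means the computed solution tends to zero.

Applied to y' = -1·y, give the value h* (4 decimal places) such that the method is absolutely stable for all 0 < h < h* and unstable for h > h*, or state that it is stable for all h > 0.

(-2.7853,0); λ=-1 ⇒ h* = 2.7853.

Test eqn y'=λy, z=hλ:
  order 4, 4-stage ⇒ R(z)=1+z+z^2/2+z^3/6+z^4/24
  (e.g. R(-1.28)=0.30152, |R|=0.30152)

Boundary: |R(x)|=1, x<0.
x=-1.28: |R|=0.3015
|R(-2.25)|=0.4507 |R(-0.83)|=0.4389 |R(-0.79)|=0.4561
Bisect:
  x_lo=-3.4199 |R|=2.4611  x_hi=-0.1720 |R|=0.8420
  mid=-1.79591 |R|=0.28479 →hi
  mid=-2.60790 |R|=0.76386 →hi
  mid=-3.01389 |R|=1.40301 →lo
  mid=-2.81089 |R|=1.03928 →lo
  mid=-2.70939 |R|=0.89147 →hi
  mid=-2.76014 |R|=0.96274 →hi
  mid=-2.78552 |R|=1.00034 →lo
  ...
  [-2.78532,-2.78512] ⇒ x*=-2.7853
Interval (-2.7853, 0).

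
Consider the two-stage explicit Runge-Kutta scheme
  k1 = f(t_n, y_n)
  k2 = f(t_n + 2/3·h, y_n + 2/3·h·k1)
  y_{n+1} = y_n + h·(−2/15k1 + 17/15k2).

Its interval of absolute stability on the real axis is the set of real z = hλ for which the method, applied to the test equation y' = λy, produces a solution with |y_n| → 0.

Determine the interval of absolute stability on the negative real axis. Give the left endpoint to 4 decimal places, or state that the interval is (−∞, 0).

On y'=λy, z=hλ:
  k1=λy_n ⇒ h·k1=z·y_n;  k2=λ(1+2/3z)y_n ⇒ h·k2=z(1+2/3z)y_n
  y_{n+1}/y_n = 1 − 2/15z + 17/15z(1+2/3z) = 1 + z + 34/45z²
  so R(z) = 1 + z + 34/45z².

Need |R(x)|<1, x<0.
x=-0.74: |R|=0.6737
R=1: x+34/45x²=0 ⇒ x=−45/34=-1.3235; min R=1−1/(4·34/45)=0.6691>−1
Confirm numerically:
  x=-0.991: |R|=0.75102 <1
  x=-0.869: |R|=0.70157 <1
  x=-0.558: |R|=0.67725 <1
  x=-1.890: |R|=1.80892 >1
  x=-1.803: |R|=1.65317 >1
So |R|<1 on (-1.3235, 0).

z∈(-1.3235,0).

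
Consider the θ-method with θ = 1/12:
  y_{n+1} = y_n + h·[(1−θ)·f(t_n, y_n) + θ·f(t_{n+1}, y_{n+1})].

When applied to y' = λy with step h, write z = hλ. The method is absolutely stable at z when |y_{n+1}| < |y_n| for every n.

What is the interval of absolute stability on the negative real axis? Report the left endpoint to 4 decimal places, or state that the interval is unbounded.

Set f=λy, z=hλ:
  y_{n+1} = y_n + z·[11/12·y_n + 1/12·y_{n+1}] ⇒ (1 − 1/12z)y_{n+1} = (1 + 11/12z)y_n
  ⇒ R(z) = (1 + 11/12z)/(1 − 1/12z).

Solve |R(x)|<1 on ℝ⁻.
x=-1.41: |R|=0.2617
R=−1: 1+11/12x = −1+1/12x ⇒ -5/6x=2 ⇒ x=2/(-5/6)=-2.4000
Confirm numerically:
  x=-1.841: |R|=0.59613 <1
  x=-1.592: |R|=0.40553 <1
  x=-1.312: |R|=0.18269 <1
  x=-2.842: |R|=1.29780 >1
  x=-2.538: |R|=1.09492 >1
Interval (-2.4000, 0).

(-2.4000, 0).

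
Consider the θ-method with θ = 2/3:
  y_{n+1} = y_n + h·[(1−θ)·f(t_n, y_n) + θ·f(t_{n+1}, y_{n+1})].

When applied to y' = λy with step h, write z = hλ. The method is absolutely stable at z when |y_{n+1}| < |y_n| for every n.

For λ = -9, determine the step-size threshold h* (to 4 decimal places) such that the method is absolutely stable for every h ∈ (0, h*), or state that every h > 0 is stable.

With y'=λy (z=hλ):
  y_{n+1} = y_n + z·[1/3·y_n + 2/3·y_{n+1}] ⇒ (1 − 2/3z)y_{n+1} = (1 + 1/3z)y_n
  Hence R(z) = (1 + 1/3z)/(1 − 2/3z).

Need |R(x)|<1, x<0.
x=-1.53: |R|=0.2426
x=-2: |R|=0.1429
x=-10: |R|=0.3043
x=-100: |R|=0.4778
θ=2/3≥1/2 ⇒ |1+1/3x|<|1−2/3x| ∀x<0 ⇒ interval (−∞,0).

interval (−∞, 0). Any h>0 works for λ=-9.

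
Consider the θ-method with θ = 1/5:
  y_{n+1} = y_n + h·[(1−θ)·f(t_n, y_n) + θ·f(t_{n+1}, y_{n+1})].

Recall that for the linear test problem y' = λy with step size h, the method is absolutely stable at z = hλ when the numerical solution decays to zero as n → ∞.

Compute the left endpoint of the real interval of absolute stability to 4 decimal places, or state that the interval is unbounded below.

z* = -3.3333.

Test eqn y'=λy, z=hλ:
  y_{n+1} = y_n + z·[4/5·y_n + 1/5·y_{n+1}] ⇒ (1 − 1/5z)y_{n+1} = (1 + 4/5z)y_n
  ⇒ R(z) = (1 + 4/5z)/(1 − 1/5z).

Find x<0 with |R(x)|<1.
x=-1.52: |R|=0.1656
R=−1: 1+4/5x = −1+1/5x ⇒ -3/5x=2 ⇒ x=2/(-3/5)=-3.3333
Confirm numerically:
  x=-2.543: |R|=0.68567 <1
  x=-2.029: |R|=0.44331 <1
  x=-1.638: |R|=0.23381 <1
  x=-1.551: |R|=0.18379 <1
  x=-3.881: |R|=1.18500 >1
  x=-3.466: |R|=1.04701 >1
  x=-3.439: |R|=1.03756 >1
Stable set (-3.3333, 0).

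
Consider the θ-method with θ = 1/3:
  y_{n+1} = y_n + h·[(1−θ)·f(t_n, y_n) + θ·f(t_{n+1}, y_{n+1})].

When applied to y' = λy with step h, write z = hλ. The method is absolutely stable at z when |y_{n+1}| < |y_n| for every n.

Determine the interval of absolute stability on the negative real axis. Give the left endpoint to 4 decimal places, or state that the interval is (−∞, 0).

Test eqn y'=λy, z=hλ:
  y_{n+1} = y_n + z·[2/3·y_n + 1/3·y_{n+1}] ⇒ (1 − 1/3z)y_{n+1} = (1 + 2/3z)y_n
  Hence R(z) = (1 + 2/3z)/(1 − 1/3z).

Find x<0 with |R(x)|<1.
x=-0.54: |R|=0.5424
R=−1: 1+2/3x = −1+1/3x ⇒ -1/3x=2 ⇒ x=2/(-1/3)=-6.0000
Confirm numerically:
  x=-4.544: |R|=0.80700 <1
  x=-4.364: |R|=0.77784 <1
  x=-3.254: |R|=0.56092 <1
  x=-2.603: |R|=0.39372 <1
  x=-6.301: |R|=1.03236 >1
  x=-6.023: |R|=1.00255 >1
Stable set (-6.0000, 0).

(-6.0000, 0).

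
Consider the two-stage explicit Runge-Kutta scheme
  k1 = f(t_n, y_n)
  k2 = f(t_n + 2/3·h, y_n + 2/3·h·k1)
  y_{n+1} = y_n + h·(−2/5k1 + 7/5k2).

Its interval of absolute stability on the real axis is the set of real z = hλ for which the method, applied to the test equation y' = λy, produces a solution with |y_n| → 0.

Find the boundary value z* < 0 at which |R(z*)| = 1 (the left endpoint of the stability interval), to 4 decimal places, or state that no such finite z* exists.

With y'=λy (z=hλ):
  k1=λy_n ⇒ h·k1=z·y_n;  k2=λ(1+2/3z)y_n ⇒ h·k2=z(1+2/3z)y_n
  y_{n+1}/y_n = 1 − 2/5z + 7/5z(1+2/3z) = 1 + z + 14/15z²
  Hence R(z) = 1 + z + 14/15z².

Need |R(x)|<1, x<0.
x=-0.97: |R|=0.9082
R=1: x+14/15x²=0 ⇒ x=−15/14=-1.0714; min R=1−1/(4·14/15)=0.7321>−1
Confirm numerically:
  x=-1.005: |R|=0.93769 <1
  x=-0.917: |R|=0.86783 <1
  x=-0.795: |R|=0.79489 <1
  x=-0.759: |R|=0.77868 <1
  x=-1.311: |R|=1.29314 >1
  x=-1.112: |R|=1.04211 >1
Stable set (-1.0714, 0).

z* = -1.0714.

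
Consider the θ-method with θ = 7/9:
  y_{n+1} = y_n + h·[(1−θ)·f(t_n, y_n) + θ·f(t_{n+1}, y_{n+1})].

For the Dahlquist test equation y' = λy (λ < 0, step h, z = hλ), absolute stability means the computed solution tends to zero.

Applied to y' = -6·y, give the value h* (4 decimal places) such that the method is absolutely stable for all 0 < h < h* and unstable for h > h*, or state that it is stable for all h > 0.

unbounded; (−∞, 0). Any h>0 works for λ=-6.

Test eqn y'=λy, z=hλ:
  y_{n+1} = y_n + z·[2/9·y_n + 7/9·y_{n+1}] ⇒ (1 − 7/9z)y_{n+1} = (1 + 2/9z)y_n
  ⇒ R(z) = (1 + 2/9z)/(1 − 7/9z).

Boundary: |R(x)|=1, x<0.
x=-0.89: |R|=0.4741
x=-2: |R|=0.2174
x=-10: |R|=0.1392
x=-100: |R|=0.2694
θ=7/9≥1/2 ⇒ |1+2/9x|<|1−7/9x| ∀x<0 ⇒ stable on all of ℝ⁻.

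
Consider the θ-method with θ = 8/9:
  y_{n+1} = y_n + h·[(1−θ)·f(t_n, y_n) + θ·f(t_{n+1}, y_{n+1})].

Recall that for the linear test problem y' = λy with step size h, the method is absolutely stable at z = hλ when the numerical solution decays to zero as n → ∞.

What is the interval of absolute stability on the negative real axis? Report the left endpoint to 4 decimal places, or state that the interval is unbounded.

Set f=λy, z=hλ:
  y_{n+1} = y_n + z·[1/9·y_n + 8/9·y_{n+1}] ⇒ (1 − 8/9z)y_{n+1} = (1 + 1/9z)y_n
  R(z) = (1 + 1/9z)/(1 − 8/9z).

Need |R(x)|<1, x<0.
x=-0.69: |R|=0.5723
x=-2: |R|=0.2800
x=-10: |R|=0.0112
x=-100: |R|=0.1125
θ=8/9≥1/2 ⇒ |1+1/9x|<|1−8/9x| ∀x<0 ⇒ interval (−∞,0).

unbounded; (−∞, 0).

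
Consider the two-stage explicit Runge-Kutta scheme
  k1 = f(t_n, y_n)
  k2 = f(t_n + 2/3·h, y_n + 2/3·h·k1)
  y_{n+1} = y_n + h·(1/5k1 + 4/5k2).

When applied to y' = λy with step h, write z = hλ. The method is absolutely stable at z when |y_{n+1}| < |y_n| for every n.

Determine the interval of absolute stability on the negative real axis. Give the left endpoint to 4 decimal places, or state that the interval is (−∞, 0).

z∈(-1.8750,0).

Set f=λy, z=hλ:
  k1=λy_n ⇒ h·k1=z·y_n;  k2=λ(1+2/3z)y_n ⇒ h·k2=z(1+2/3z)y_n
  y_{n+1}/y_n = 1 + 1/5z + 4/5z(1+2/3z) = 1 + z + 8/15z²
  Hence R(z) = 1 + z + 8/15z².

Need |R(x)|<1, x<0.
x=-0.7: |R|=0.5613
R=1: x+8/15x²=0 ⇒ x=−15/8=-1.8750; min R=1−1/(4·8/15)=0.5312>−1
Confirm numerically:
  x=-1.835: |R|=0.96085 <1
  x=-1.134: |R|=0.55184 <1
  x=-1.122: |R|=0.54940 <1
  x=-1.120: |R|=0.54901 <1
  x=-2.348: |R|=1.59232 >1
  x=-2.293: |R|=1.51119 >1
  x=-1.926: |R|=1.05239 >1
Interval (-1.8750, 0).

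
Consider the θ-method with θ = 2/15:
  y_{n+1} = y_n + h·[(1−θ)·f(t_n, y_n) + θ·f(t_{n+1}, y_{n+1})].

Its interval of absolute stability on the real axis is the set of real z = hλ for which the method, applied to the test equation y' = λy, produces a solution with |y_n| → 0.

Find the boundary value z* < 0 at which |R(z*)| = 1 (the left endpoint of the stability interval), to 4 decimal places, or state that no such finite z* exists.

left endpoint -2.7273.

Test eqn y'=λy, z=hλ:
  y_{n+1} = y_n + z·[13/15·y_n + 2/15·y_{n+1}] ⇒ (1 − 2/15z)y_{n+1} = (1 + 13/15z)y_n
  R(z) = (1 + 13/15z)/(1 − 2/15z).

Find x<0 with |R(x)|<1.
x=-0.54: |R|=0.4963
R=−1: 1+13/15x = −1+2/15x ⇒ -11/15x=2 ⇒ x=2/(-11/15)=-2.7273
Confirm numerically:
  x=-2.507: |R|=0.87893 <1
  x=-1.793: |R|=0.44706 <1
  x=-1.315: |R|=0.11883 <1
  x=-2.912: |R|=1.09758 >1
  x=-2.903: |R|=1.09291 >1
Stable set (-2.7273, 0).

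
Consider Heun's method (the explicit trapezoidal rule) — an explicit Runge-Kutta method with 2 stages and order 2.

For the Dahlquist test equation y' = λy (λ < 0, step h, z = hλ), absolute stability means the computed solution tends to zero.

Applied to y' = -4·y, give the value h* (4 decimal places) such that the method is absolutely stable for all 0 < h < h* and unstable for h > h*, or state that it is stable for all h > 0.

(-2.0000,0); λ=-4 ⇒ h* = 0.5000.

Test eqn y'=λy, z=hλ:
  order 2, 2-stage ⇒ R(z)=1+z+z^2/2
  (e.g. R(-1.04)=0.50080, |R|=0.50080)

Need |R(x)|<1, x<0.
x=-1.04: |R|=0.5008
|R(-1.95)|=0.9512 |R(-1.92)|=0.9232
Bisect:
  x_lo=-2.5338 |R|=1.6763  x_hi=-0.1709 |R|=0.8437
  mid=-1.35236 |R|=0.56208 →hi
  mid=-1.94309 |R|=0.94471 →hi
  mid=-2.23846 |R|=1.26689 →lo
  mid=-2.09078 |R|=1.09490 →lo
  mid=-2.01694 |R|=1.01708 →lo
  mid=-1.98001 |R|=0.98021 →hi
  mid=-1.99848 |R|=0.99848 →hi
  ...
  [-2.00006,-1.99992] ⇒ x*=-2.0000
Interval (-2.0000, 0).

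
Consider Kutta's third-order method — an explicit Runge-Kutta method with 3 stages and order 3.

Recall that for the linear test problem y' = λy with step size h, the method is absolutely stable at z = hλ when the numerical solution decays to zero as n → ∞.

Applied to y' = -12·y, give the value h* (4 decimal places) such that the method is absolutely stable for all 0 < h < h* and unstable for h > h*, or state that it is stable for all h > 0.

On y'=λy, z=hλ:
  order 3, 3-stage ⇒ R(z)=1+z+z^2/2+z^3/6
  (e.g. R(-1)=0.33333, |R|=0.33333)

Find x<0 with |R(x)|<1.
x=-1: |R|=0.3333
|R(-2.86)|=1.6691 |R(-2.37)|=0.7802 |R(-1.2)|=0.2320
Bisect:
  x_lo=-3.4101 |R|=3.2051  x_hi=-0.1807 |R|=0.8347
  mid=-1.79540 |R|=0.14823 →hi
  mid=-2.60277 |R|=1.15427 →lo
  mid=-2.19908 |R|=0.55355 →hi
  mid=-2.40093 |R|=0.82537 →hi
  mid=-2.50185 |R|=0.98217 →hi
  mid=-2.55231 |R|=1.06624 →lo
  mid=-2.52708 |R|=1.02372 →lo
  mid=-2.51446 |R|=1.00283 →lo
  ...
  [-2.51289,-2.51269] ⇒ x*=-2.5127
So |R|<1 on (-2.5127, 0).

(-2.5127,0); λ=-12 ⇒ h* = 0.2094.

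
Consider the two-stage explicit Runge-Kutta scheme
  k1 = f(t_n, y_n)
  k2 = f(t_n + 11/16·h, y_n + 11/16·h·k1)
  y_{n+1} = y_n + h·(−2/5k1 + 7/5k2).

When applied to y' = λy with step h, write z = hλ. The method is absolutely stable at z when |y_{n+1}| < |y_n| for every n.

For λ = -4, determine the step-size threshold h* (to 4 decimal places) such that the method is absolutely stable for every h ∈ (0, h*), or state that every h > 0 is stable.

(-1.0390,0); λ=-4 ⇒ h* = (80/77)/4 = 0.2597.

Set f=λy, z=hλ:
  k1=λy_n ⇒ h·k1=z·y_n;  k2=λ(1+11/16z)y_n ⇒ h·k2=z(1+11/16z)y_n
  y_{n+1}/y_n = 1 − 2/5z + 7/5z(1+11/16z) = 1 + z + 77/80z²
  so R(z) = 1 + z + 77/80z².

Boundary: |R(x)|=1, x<0.
x=-0.46: |R|=0.7437
R=1: x+77/80x²=0 ⇒ x=−80/77=-1.0390; min R=1−1/(4·77/80)=0.7403>−1
Confirm numerically:
  x=-0.884: |R|=0.86815 <1
  x=-0.739: |R|=0.78664 <1
  x=-0.701: |R|=0.77197 <1
  x=-1.601: |R|=1.86608 >1
  x=-1.440: |R|=1.55584 >1
So |R|<1 on (-1.0390, 0).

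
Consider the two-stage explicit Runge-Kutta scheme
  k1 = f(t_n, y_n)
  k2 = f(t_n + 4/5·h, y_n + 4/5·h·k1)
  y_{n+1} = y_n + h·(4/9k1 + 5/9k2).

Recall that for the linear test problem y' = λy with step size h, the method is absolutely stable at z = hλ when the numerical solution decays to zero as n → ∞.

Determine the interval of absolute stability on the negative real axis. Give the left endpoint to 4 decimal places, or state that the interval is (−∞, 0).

On y'=λy, z=hλ:
  k1=λy_n ⇒ h·k1=z·y_n;  k2=λ(1+4/5z)y_n ⇒ h·k2=z(1+4/5z)y_n
  y_{n+1}/y_n = 1 + 4/9z + 5/9z(1+4/5z) = 1 + z + 4/9z²
  Hence R(z) = 1 + z + 4/9z².

Solve |R(x)|<1 on ℝ⁻.
x=-1.68: |R|=0.5744
R=1: x+4/9x²=0 ⇒ x=−9/4=-2.2500; min R=1−1/(4·4/9)=0.4375>−1
Confirm numerically:
  x=-2.015: |R|=0.78954 <1
  x=-1.694: |R|=0.58139 <1
  x=-0.916: |R|=0.45691 <1
  x=-2.767: |R|=1.63580 >1
  x=-2.733: |R|=1.58668 >1
Interval (-2.2500, 0).

z∈(-2.2500,0).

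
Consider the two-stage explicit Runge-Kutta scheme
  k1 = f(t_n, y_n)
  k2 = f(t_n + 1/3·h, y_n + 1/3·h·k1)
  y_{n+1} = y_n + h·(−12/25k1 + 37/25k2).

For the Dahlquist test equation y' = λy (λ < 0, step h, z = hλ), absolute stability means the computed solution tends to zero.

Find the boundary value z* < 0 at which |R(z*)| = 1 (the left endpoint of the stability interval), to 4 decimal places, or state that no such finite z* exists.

Test eqn y'=λy, z=hλ:
  k1=λy_n ⇒ h·k1=z·y_n;  k2=λ(1+1/3z)y_n ⇒ h·k2=z(1+1/3z)y_n
  y_{n+1}/y_n = 1 − 12/25z + 37/25z(1+1/3z) = 1 + z + 37/75z²
  ⇒ R(z) = 1 + z + 37/75z².

Find x<0 with |R(x)|<1.
x=-1.72: |R|=0.7395
R=1: x+37/75x²=0 ⇒ x=−75/37=-2.0270; min R=1−1/(4·37/75)=0.4932>−1
Confirm numerically:
  x=-1.838: |R|=0.82860 <1
  x=-1.303: |R|=0.53459 <1
  x=-0.972: |R|=0.49409 <1
  x=-2.491: |R|=1.57017 >1
  x=-2.481: |R|=1.55564 >1
Interval (-2.0270, 0).

left endpoint -2.0270.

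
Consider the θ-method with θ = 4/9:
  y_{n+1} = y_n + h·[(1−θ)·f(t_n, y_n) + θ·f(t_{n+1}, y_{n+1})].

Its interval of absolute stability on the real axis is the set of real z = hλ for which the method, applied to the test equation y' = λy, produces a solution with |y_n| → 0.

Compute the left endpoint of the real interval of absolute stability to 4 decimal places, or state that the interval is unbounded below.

With y'=λy (z=hλ):
  y_{n+1} = y_n + z·[5/9·y_n + 4/9·y_{n+1}] ⇒ (1 − 4/9z)y_{n+1} = (1 + 5/9z)y_n
  Hence R(z) = (1 + 5/9z)/(1 − 4/9z).

Find x<0 with |R(x)|<1.
x=-1.55: |R|=0.0822
R=−1: 1+5/9x = −1+4/9x ⇒ -1/9x=2 ⇒ x=2/(-1/9)=-18.0000
Confirm numerically:
  x=-13.804: |R|=0.93466 <1
  x=-11.617: |R|=0.88492 <1
  x=-10.555: |R|=0.85465 <1
  x=-18.099: |R|=1.00122 >1
  x=-18.090: |R|=1.00111 >1
Stable set (-18.0000, 0).

z* = -18.0000.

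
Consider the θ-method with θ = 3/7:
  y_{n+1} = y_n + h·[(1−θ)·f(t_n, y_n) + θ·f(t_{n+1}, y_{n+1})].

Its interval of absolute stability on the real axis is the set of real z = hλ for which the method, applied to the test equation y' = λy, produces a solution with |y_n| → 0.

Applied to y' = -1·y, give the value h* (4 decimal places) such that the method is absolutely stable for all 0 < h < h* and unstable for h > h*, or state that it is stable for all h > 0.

(-14.0000,0); λ=-1 ⇒ h* = (14)/1 = 14.0000.

Set f=λy, z=hλ:
  y_{n+1} = y_n + z·[4/7·y_n + 3/7·y_{n+1}] ⇒ (1 − 3/7z)y_{n+1} = (1 + 4/7z)y_n
  R(z) = (1 + 4/7z)/(1 − 3/7z).

Find x<0 with |R(x)|<1.
x=-0.84: |R|=0.3824
R=−1: 1+4/7x = −1+3/7x ⇒ -1/7x=2 ⇒ x=2/(-1/7)=-14.0000
Confirm numerically:
  x=-10.947: |R|=0.92337 <1
  x=-10.198: |R|=0.89887 <1
  x=-9.219: |R|=0.86205 <1
  x=-8.634: |R|=0.83691 <1
  x=-14.554: |R|=1.01094 >1
  x=-14.102: |R|=1.00207 >1
Stable set (-14.0000, 0).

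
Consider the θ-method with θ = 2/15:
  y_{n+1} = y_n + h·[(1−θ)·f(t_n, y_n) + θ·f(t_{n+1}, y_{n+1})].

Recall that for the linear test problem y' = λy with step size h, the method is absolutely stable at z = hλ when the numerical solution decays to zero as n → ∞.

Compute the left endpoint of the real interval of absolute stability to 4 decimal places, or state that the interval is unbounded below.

Test eqn y'=λy, z=hλ:
  y_{n+1} = y_n + z·[13/15·y_n + 2/15·y_{n+1}] ⇒ (1 − 2/15z)y_{n+1} = (1 + 13/15z)y_n
  R(z) = (1 + 13/15z)/(1 − 2/15z).

Need |R(x)|<1, x<0.
x=-1.59: |R|=0.3119
R=−1: 1+13/15x = −1+2/15x ⇒ -11/15x=2 ⇒ x=2/(-11/15)=-2.7273
Confirm numerically:
  x=-2.396: |R|=0.81589 <1
  x=-1.855: |R|=0.48717 <1
  x=-1.438: |R|=0.20665 <1
  x=-1.305: |R|=0.11158 <1
  x=-3.026: |R|=1.15609 >1
  x=-2.837: |R|=1.05838 >1
Stable set (-2.7273, 0).

z* = -2.7273.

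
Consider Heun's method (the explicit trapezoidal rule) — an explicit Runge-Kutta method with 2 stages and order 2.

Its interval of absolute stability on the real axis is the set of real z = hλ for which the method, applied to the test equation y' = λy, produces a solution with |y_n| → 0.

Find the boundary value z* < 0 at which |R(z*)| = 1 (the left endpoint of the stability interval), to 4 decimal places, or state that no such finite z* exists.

z* = -2.0000.

Set f=λy, z=hλ:
  order 2, 2-stage ⇒ R(z)=1+z+z^2/2
  (e.g. R(-1.19)=0.51805, |R|=0.51805)

Solve |R(x)|<1 on ℝ⁻.
x=-1.19: |R|=0.5181
|R(-2.2)|=1.2200 |R(-2.02)|=1.0202 |R(-1.81)|=0.8281
Bisect:
  x_lo=-2.4891 |R|=1.6088  x_hi=-0.3079 |R|=0.7395
  mid=-1.39852 |R|=0.57941 →hi
  mid=-1.94383 |R|=0.94541 →hi
  mid=-2.21648 |R|=1.23992 →lo
  mid=-2.08016 |R|=1.08337 →lo
  mid=-2.01199 |R|=1.01207 →lo
  mid=-1.97791 |R|=0.97816 →hi
  mid=-1.99495 |R|=0.99497 →hi
  mid=-2.00347 |R|=1.00348 →lo
  mid=-1.99921 |R|=0.99921 →hi
  ...
  [-2.00001,-1.99988] ⇒ x*=-2.0000
Stable set (-2.0000, 0).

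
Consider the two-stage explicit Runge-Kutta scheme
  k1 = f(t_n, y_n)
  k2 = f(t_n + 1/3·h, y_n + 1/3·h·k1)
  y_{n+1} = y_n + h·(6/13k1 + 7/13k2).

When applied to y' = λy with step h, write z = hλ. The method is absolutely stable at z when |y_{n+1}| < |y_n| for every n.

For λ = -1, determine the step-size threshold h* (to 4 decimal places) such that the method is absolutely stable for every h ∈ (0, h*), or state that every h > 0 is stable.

Test eqn y'=λy, z=hλ:
  k1=λy_n ⇒ h·k1=z·y_n;  k2=λ(1+1/3z)y_n ⇒ h·k2=z(1+1/3z)y_n
  y_{n+1}/y_n = 1 + 6/13z + 7/13z(1+1/3z) = 1 + z + 7/39z²
  so R(z) = 1 + z + 7/39z².

Find x<0 with |R(x)|<1.
x=-1.15: |R|=0.0874
R=1: x+7/39x²=0 ⇒ x=−39/7=-5.5714; min R=1−1/(4·7/39)=-0.3929>−1
Confirm numerically:
  x=-4.366: |R|=0.05538 <1
  x=-4.024: |R|=0.11764 <1
  x=-2.907: |R|=0.39022 <1
  x=-2.574: |R|=0.38481 <1
  x=-5.908: |R|=1.35690 >1
  x=-5.614: |R|=1.04290 >1
So |R|<1 on (-5.5714, 0).

(-5.5714,0); λ=-1 ⇒ h* = (39/7)/1 = 5.5714.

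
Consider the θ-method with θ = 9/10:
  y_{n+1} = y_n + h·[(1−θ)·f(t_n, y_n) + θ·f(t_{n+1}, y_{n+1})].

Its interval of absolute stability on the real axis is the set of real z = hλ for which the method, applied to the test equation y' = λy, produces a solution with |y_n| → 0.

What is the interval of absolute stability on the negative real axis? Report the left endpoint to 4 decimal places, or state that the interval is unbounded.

With y'=λy (z=hλ):
  y_{n+1} = y_n + z·[1/10·y_n + 9/10·y_{n+1}] ⇒ (1 − 9/10z)y_{n+1} = (1 + 1/10z)y_n
  Hence R(z) = (1 + 1/10z)/(1 − 9/10z).

Find x<0 with |R(x)|<1.
x=-0.64: |R|=0.5939
x=-2: |R|=0.2857
x=-10: |R|=0.0000
x=-100: |R|=0.0989
θ=9/10≥1/2 ⇒ |1+1/10x|<|1−9/10x| ∀x<0 ⇒ unbounded interval.

unbounded; (−∞, 0).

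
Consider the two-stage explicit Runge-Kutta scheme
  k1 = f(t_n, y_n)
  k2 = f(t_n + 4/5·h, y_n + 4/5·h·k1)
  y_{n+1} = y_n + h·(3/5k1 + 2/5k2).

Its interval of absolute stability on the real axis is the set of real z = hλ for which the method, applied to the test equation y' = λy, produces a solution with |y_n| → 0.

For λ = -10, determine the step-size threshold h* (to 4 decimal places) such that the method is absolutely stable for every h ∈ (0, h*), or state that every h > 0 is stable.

With y'=λy (z=hλ):
  k1=λy_n ⇒ h·k1=z·y_n;  k2=λ(1+4/5z)y_n ⇒ h·k2=z(1+4/5z)y_n
  y_{n+1}/y_n = 1 + 3/5z + 2/5z(1+4/5z) = 1 + z + 8/25z²
  R(z) = 1 + z + 8/25z².

Need |R(x)|<1, x<0.
x=-0.73: |R|=0.4405
R=1: x+8/25x²=0 ⇒ x=−25/8=-3.1250; min R=1−1/(4·8/25)=0.2188>−1
Confirm numerically:
  x=-3.071: |R|=0.94693 <1
  x=-2.078: |R|=0.30379 <1
  x=-1.385: |R|=0.22883 <1
  x=-3.700: |R|=1.68080 >1
  x=-3.364: |R|=1.25728 >1
So |R|<1 on (-3.1250, 0).

(-3.1250,0); λ=-10 ⇒ h* = (25/8)/10 = 0.3125.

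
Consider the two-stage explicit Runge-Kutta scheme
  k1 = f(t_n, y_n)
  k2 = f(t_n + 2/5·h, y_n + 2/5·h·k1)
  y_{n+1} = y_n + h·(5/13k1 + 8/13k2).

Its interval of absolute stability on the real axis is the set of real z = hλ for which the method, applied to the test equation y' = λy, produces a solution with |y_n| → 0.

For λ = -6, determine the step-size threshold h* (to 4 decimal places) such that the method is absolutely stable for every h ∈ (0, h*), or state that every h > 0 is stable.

Test eqn y'=λy, z=hλ:
  k1=λy_n ⇒ h·k1=z·y_n;  k2=λ(1+2/5z)y_n ⇒ h·k2=z(1+2/5z)y_n
  y_{n+1}/y_n = 1 + 5/13z + 8/13z(1+2/5z) = 1 + z + 16/65z²
  so R(z) = 1 + z + 16/65z².

Boundary: |R(x)|=1, x<0.
x=-0.61: |R|=0.4816
R=1: x+16/65x²=0 ⇒ x=−65/16=-4.0625; min R=1−1/(4·16/65)=-0.0156>−1
Confirm numerically:
  x=-3.557: |R|=0.55740 <1
  x=-3.375: |R|=0.42885 <1
  x=-1.654: |R|=0.01941 <1
  x=-4.553: |R|=1.54972 >1
  x=-4.165: |R|=1.10509 >1
Interval (-4.0625, 0).

(-4.0625,0); λ=-6 ⇒ h* = (65/16)/6 = 0.6771.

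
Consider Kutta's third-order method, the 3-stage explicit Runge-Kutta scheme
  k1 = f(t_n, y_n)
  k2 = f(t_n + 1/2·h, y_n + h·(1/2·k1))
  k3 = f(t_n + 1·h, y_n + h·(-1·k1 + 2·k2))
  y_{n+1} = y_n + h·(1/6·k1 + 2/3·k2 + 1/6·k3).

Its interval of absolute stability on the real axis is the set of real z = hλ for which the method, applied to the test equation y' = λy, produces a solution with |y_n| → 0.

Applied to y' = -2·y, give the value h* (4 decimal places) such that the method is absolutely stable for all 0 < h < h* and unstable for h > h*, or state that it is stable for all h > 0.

(-2.5127,0); λ=-2 ⇒ h* = 1.2564.

Set f=λy, z=hλ:
  order 3, 3-stage ⇒ R(z)=1+z+z^2/2+z^3/6
  (e.g. R(-1.43)=0.10508, |R|=0.10508)

Solve |R(x)|<1 on ℝ⁻.
x=-1.43: |R|=0.1051
|R(-2.63)|=1.2035 |R(-1.98)|=0.3135 |R(-1.61)|=0.0095
Bisect:
  x_lo=-3.3631 |R|=3.0476  x_hi=-0.3034 |R|=0.7380
  mid=-1.83324 |R|=0.17970 →hi
  mid=-2.59817 |R|=1.14607 →lo
  mid=-2.21570 |R|=0.57397 →hi
  mid=-2.40693 |R|=0.83430 →hi
  mid=-2.50255 |R|=0.98331 →hi
  mid=-2.55036 |R|=1.06292 →lo
  mid=-2.52645 |R|=1.02268 →lo
  mid=-2.51450 |R|=1.00289 →lo
  ...
  [-2.51282,-2.51263] ⇒ x*=-2.5127
So |R|<1 on (-2.5127, 0).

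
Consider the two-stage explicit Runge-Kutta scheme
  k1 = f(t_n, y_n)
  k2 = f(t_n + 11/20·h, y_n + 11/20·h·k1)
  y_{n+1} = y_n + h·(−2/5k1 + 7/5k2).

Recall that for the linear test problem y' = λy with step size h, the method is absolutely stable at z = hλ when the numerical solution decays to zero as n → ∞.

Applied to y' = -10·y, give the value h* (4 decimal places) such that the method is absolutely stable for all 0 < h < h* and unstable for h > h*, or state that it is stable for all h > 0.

Set f=λy, z=hλ:
  k1=λy_n ⇒ h·k1=z·y_n;  k2=λ(1+11/20z)y_n ⇒ h·k2=z(1+11/20z)y_n
  y_{n+1}/y_n = 1 − 2/5z + 7/5z(1+11/20z) = 1 + z + 77/100z²
  Hence R(z) = 1 + z + 77/100z².

Need |R(x)|<1, x<0.
x=-1.39: |R|=1.0977
R=1: x+77/100x²=0 ⇒ x=−100/77=-1.2987; min R=1−1/(4·77/100)=0.6753>−1
Confirm numerically:
  x=-1.177: |R|=0.88970 <1
  x=-0.884: |R|=0.71772 <1
  x=-0.760: |R|=0.68475 <1
  x=-1.566: |R|=1.32231 >1
  x=-1.330: |R|=1.03205 >1
So |R|<1 on (-1.2987, 0).

(-1.2987,0); λ=-10 ⇒ h* = (100/77)/10 = 0.1299.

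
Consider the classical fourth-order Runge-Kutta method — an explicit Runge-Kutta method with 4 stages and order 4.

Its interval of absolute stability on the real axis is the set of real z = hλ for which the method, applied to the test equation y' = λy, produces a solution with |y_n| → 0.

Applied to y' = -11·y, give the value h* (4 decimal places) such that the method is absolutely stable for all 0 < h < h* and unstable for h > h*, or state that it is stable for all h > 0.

(-2.7853,0); λ=-11 ⇒ h* = 0.2532.

Test eqn y'=λy, z=hλ:
  order 4, 4-stage ⇒ R(z)=1+z+z^2/2+z^3/6+z^4/24
  (e.g. R(-0.39)=0.67713, |R|=0.67713)

Boundary: |R(x)|=1, x<0.
x=-0.39: |R|=0.6771
|R(-2.61)|=0.7663 |R(-1.04)|=0.3621 |R(-0.74)|=0.4788
Bisect:
  x_lo=-3.1628 |R|=1.7352  x_hi=-0.2155 |R|=0.8062
  mid=-1.68915 |R|=0.27341 →hi
  mid=-2.42598 |R|=0.58031 →hi
  mid=-2.79439 |R|=1.01381 →lo
  mid=-2.61019 |R|=0.76653 →hi
  mid=-2.70229 |R|=0.88190 →hi
  mid=-2.74834 |R|=0.94570 →hi
  mid=-2.77137 |R|=0.97921 →hi
  ...
  [-2.78540,-2.78522] ⇒ x*=-2.7853
So |R|<1 on (-2.7853, 0).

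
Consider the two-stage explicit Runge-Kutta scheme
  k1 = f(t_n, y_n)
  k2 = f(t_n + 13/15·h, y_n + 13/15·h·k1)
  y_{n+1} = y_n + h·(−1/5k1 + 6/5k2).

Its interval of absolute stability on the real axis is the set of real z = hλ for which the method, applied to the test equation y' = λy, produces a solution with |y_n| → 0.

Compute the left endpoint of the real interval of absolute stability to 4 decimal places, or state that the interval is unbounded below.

On y'=λy, z=hλ:
  k1=λy_n ⇒ h·k1=z·y_n;  k2=λ(1+13/15z)y_n ⇒ h·k2=z(1+13/15z)y_n
  y_{n+1}/y_n = 1 − 1/5z + 6/5z(1+13/15z) = 1 + z + 26/25z²
  Hence R(z) = 1 + z + 26/25z².

Need |R(x)|<1, x<0.
x=-0.39: |R|=0.7682
R=1: x+26/25x²=0 ⇒ x=−25/26=-0.9615; min R=1−1/(4·26/25)=0.7596>−1
Confirm numerically:
  x=-0.693: |R|=0.80646 <1
  x=-0.669: |R|=0.79646 <1
  x=-0.556: |R|=0.76550 <1
  x=-0.508: |R|=0.76039 <1
  x=-1.204: |R|=1.30360 >1
  x=-1.118: |R|=1.18192 >1
  x=-1.024: |R|=1.06652 >1
Stable set (-0.9615, 0).

left endpoint -0.9615.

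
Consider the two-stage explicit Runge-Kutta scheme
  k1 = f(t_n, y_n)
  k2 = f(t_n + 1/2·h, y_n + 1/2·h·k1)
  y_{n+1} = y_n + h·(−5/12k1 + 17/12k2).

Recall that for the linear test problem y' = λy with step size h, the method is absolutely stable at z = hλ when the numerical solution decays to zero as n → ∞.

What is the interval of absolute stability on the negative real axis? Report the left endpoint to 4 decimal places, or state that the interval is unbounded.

z∈(-1.4118,0).

Set f=λy, z=hλ:
  k1=λy_n ⇒ h·k1=z·y_n;  k2=λ(1+1/2z)y_n ⇒ h·k2=z(1+1/2z)y_n
  y_{n+1}/y_n = 1 − 5/12z + 17/12z(1+1/2z) = 1 + z + 17/24z²
  Hence R(z) = 1 + z + 17/24z².

Find x<0 with |R(x)|<1.
x=-1.33: |R|=0.9230
R=1: x+17/24x²=0 ⇒ x=−24/17=-1.4118; min R=1−1/(4·17/24)=0.6471>−1
Confirm numerically:
  x=-1.262: |R|=0.86612 <1
  x=-0.939: |R|=0.68555 <1
  x=-0.938: |R|=0.68522 <1
  x=-1.992: |R|=1.81871 >1
  x=-1.888: |R|=1.63689 >1
  x=-1.603: |R|=1.21714 >1
So |R|<1 on (-1.4118, 0).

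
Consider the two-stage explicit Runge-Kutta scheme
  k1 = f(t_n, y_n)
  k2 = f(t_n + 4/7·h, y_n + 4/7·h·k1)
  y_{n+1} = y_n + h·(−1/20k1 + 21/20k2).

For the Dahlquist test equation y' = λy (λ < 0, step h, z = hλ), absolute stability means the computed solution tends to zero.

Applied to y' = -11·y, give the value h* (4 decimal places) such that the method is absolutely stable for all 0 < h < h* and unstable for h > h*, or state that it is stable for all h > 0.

Set f=λy, z=hλ:
  k1=λy_n ⇒ h·k1=z·y_n;  k2=λ(1+4/7z)y_n ⇒ h·k2=z(1+4/7z)y_n
  y_{n+1}/y_n = 1 − 1/20z + 21/20z(1+4/7z) = 1 + z + 3/5z²
  ⇒ R(z) = 1 + z + 3/5z².

Boundary: |R(x)|=1, x<0.
x=-0.99: |R|=0.5981
R=1: x+3/5x²=0 ⇒ x=−5/3=-1.6667; min R=1−1/(4·3/5)=0.5833>−1
Confirm numerically:
  x=-1.202: |R|=0.66488 <1
  x=-1.137: |R|=0.63866 <1
  x=-0.922: |R|=0.58805 <1
  x=-2.021: |R|=1.42966 >1
  x=-1.840: |R|=1.19136 >1
Stable set (-1.6667, 0).

(-1.6667,0); λ=-11 ⇒ h* = (5/3)/11 = 0.1515.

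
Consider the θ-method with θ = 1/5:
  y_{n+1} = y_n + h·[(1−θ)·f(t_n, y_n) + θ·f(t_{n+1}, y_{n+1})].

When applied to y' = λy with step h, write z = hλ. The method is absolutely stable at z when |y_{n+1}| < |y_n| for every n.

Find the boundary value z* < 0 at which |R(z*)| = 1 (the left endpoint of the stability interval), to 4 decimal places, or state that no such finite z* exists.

With y'=λy (z=hλ):
  y_{n+1} = y_n + z·[4/5·y_n + 1/5·y_{n+1}] ⇒ (1 − 1/5z)y_{n+1} = (1 + 4/5z)y_n
  ⇒ R(z) = (1 + 4/5z)/(1 − 1/5z).

Boundary: |R(x)|=1, x<0.
x=-1.51: |R|=0.1598
R=−1: 1+4/5x = −1+1/5x ⇒ -3/5x=2 ⇒ x=2/(-3/5)=-3.3333
Confirm numerically:
  x=-3.102: |R|=0.91434 <1
  x=-2.046: |R|=0.45189 <1
  x=-1.444: |R|=0.12042 <1
  x=-1.407: |R|=0.09802 <1
  x=-3.893: |R|=1.18880 >1
  x=-3.509: |R|=1.06193 >1
So |R|<1 on (-3.3333, 0).

z* = -3.3333.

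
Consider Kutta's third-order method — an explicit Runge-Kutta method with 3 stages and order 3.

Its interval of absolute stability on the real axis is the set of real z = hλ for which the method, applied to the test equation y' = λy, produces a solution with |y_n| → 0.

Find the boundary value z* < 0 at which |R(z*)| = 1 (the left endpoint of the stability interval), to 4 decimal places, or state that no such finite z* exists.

Set f=λy, z=hλ:
  order 3, 3-stage ⇒ R(z)=1+z+z^2/2+z^3/6
  (e.g. R(-1.38)=0.13419, |R|=0.13419)

Need |R(x)|<1, x<0.
x=-1.38: |R|=0.1342
|R(-2.79)|=1.5176 |R(-2.11)|=0.4496 |R(-2.06)|=0.3952
Bisect:
  x_lo=-2.9092 |R|=1.7812  x_hi=-0.1600 |R|=0.8521
  mid=-1.53460 |R|=0.04057 →hi
  mid=-2.22192 |R|=0.58170 →hi
  mid=-2.56557 |R|=1.08900 →lo
  mid=-2.39375 |R|=0.81477 →hi
  mid=-2.47966 |R|=0.94642 →hi
  mid=-2.52262 |R|=1.01630 →lo
  mid=-2.50114 |R|=0.98102 →hi
  ...
  [-2.51288,-2.51272] ⇒ x*=-2.5127
Stable set (-2.5127, 0).

z* = -2.5127.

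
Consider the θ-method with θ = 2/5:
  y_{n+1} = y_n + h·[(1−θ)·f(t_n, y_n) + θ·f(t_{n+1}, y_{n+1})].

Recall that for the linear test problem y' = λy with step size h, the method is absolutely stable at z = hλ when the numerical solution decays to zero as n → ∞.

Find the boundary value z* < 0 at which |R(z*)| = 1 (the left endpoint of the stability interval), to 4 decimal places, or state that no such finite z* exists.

z* = -10.0000.

Set f=λy, z=hλ:
  y_{n+1} = y_n + z·[3/5·y_n + 2/5·y_{n+1}] ⇒ (1 − 2/5z)y_{n+1} = (1 + 3/5z)y_n
  ⇒ R(z) = (1 + 3/5z)/(1 − 2/5z).

Need |R(x)|<1, x<0.
x=-0.73: |R|=0.4350
R=−1: 1+3/5x = −1+2/5x ⇒ -1/5x=2 ⇒ x=2/(-1/5)=-10.0000
Confirm numerically:
  x=-8.938: |R|=0.95358 <1
  x=-7.803: |R|=0.89338 <1
  x=-6.854: |R|=0.83184 <1
  x=-10.411: |R|=1.01592 >1
  x=-10.251: |R|=1.00984 >1
  x=-10.183: |R|=1.00721 >1
So |R|<1 on (-10.0000, 0).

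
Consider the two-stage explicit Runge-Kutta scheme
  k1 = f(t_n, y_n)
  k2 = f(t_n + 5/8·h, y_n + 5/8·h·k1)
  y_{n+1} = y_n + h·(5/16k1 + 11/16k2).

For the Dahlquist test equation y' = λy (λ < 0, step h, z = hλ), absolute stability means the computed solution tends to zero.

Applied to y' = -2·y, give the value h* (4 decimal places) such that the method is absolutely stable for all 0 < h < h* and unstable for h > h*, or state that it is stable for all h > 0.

(-2.3273,0); λ=-2 ⇒ h* = (128/55)/2 = 1.1636.

Set f=λy, z=hλ:
  k1=λy_n ⇒ h·k1=z·y_n;  k2=λ(1+5/8z)y_n ⇒ h·k2=z(1+5/8z)y_n
  y_{n+1}/y_n = 1 + 5/16z + 11/16z(1+5/8z) = 1 + z + 55/128z²
  R(z) = 1 + z + 55/128z².

Boundary: |R(x)|=1, x<0.
x=-0.48: |R|=0.6190
R=1: x+55/128x²=0 ⇒ x=−128/55=-2.3273; min R=1−1/(4·55/128)=0.4182>−1
Confirm numerically:
  x=-2.237: |R|=0.91323 <1
  x=-1.926: |R|=0.66792 <1
  x=-1.687: |R|=0.53588 <1
  x=-2.644: |R|=1.35983 >1
  x=-2.378: |R|=1.05183 >1
Interval (-2.3273, 0).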